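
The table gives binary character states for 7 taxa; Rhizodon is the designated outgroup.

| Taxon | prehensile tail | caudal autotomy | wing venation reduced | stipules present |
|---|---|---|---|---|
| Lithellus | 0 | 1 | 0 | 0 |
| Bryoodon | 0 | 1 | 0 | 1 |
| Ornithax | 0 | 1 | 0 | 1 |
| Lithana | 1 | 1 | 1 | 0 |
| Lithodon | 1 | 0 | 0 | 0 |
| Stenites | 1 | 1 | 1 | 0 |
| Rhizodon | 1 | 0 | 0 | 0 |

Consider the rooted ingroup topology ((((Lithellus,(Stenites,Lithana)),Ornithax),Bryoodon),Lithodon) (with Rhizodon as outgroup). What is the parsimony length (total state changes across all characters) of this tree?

Map each character onto ((((Lithellus,(Stenites,Lithana)),Ornithax),Bryoodon),Lithodon) (rooted by Rhizodon) and count the minimum state changes it requires (Fitch parsimony):
prehensile tail: 2; caudal autotomy: 1; wing venation reduced: 1; stipules present: 2.
Total tree length = 6.

6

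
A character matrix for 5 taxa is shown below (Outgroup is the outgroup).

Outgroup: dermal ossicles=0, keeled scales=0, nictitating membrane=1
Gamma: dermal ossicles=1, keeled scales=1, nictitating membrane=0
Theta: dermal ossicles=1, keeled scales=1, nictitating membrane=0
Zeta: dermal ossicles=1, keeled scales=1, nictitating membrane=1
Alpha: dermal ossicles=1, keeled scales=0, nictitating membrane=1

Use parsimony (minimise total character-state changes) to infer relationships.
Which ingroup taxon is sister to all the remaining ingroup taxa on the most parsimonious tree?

Alpha

Character polarity is set by the outgroup: the derived state is whichever differs from the outgroup's state, so for nictitating membrane the derived state is '0', and for the remaining characters it is '1'.
All ingroup taxa share the derived state '1' for dermal ossicles; it defines the ingroup but does not resolve relationships within it.
keeled scales: derived state '1' in Gamma, Theta, and Zeta only — synapomorphy for {Gamma, Theta, Zeta}.
Only Gamma and Theta show the derived state '0' for nictitating membrane, supporting them as a clade.
Most parsimonious ingroup topology: (((Gamma,Theta),Zeta),Alpha).
Alpha is sister to the clade containing all other ingroup taxa, so it is the earliest-diverging (most basal) ingroup lineage.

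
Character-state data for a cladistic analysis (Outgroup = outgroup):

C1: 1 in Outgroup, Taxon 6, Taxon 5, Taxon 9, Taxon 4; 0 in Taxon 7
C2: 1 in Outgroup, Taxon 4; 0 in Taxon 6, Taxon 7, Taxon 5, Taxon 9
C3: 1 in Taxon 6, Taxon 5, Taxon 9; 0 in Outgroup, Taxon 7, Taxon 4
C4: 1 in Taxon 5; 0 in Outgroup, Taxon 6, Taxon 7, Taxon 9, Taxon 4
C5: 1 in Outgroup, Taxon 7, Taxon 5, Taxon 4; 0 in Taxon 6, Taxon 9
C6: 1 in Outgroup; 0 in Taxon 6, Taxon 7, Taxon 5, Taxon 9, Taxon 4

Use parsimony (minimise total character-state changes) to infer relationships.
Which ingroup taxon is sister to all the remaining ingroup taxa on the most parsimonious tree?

Taxon 4

Character polarity is set by the outgroup: the derived state is whichever differs from the outgroup's state, so for C1, C2, C5, C6 the derived state is '0', and for the remaining characters it is '1'.
C1 (derived state '0') is unique to Taxon 7 (autapomorphy; uninformative for grouping).
C2 (derived state '0') is shared by Taxon 5, Taxon 6, Taxon 7, and Taxon 9 — a synapomorphy uniting that clade.
Only Taxon 5, Taxon 6, and Taxon 9 show the derived state '1' for C3, supporting them as a clade.
C4 (derived state '1') is unique to Taxon 5 (autapomorphy; uninformative for grouping).
C5: derived state '0' in Taxon 6 and Taxon 9 only — synapomorphy for {Taxon 6, Taxon 9}.
C6 (derived state '0') is shared by all ingroup taxa — unites the whole ingroup.
Most parsimonious ingroup topology: (Taxon 4,(Taxon 7,((Taxon 6,Taxon 9),Taxon 5))).
Taxon 4 is sister to the clade containing all other ingroup taxa, so it is the earliest-diverging (most basal) ingroup lineage.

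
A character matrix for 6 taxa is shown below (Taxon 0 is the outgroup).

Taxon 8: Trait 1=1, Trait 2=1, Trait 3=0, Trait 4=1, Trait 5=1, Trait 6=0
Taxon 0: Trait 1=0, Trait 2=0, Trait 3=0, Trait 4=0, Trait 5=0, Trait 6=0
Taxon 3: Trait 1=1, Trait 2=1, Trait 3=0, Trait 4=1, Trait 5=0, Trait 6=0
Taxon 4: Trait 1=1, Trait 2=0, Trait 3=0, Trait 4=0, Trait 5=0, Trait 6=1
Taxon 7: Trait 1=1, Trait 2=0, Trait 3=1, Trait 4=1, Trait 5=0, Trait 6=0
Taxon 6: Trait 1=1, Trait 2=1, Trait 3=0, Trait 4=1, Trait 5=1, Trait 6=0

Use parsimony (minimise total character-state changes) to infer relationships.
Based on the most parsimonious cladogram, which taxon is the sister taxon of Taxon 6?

The outgroup has state '0' for every character, so '1' is the derived state throughout.
Trait 1 (derived state '1') is shared by all ingroup taxa — unites the whole ingroup.
Trait 2: derived state '1' in Taxon 3, Taxon 6, and Taxon 8 only — synapomorphy for {Taxon 3, Taxon 6, Taxon 8}.
Trait 3: derived state '1' in Taxon 7 only — an autapomorphy, so it tells us nothing about relationships among taxa.
Trait 4 (derived state '1') is shared by Taxon 3, Taxon 6, Taxon 7, and Taxon 8 — a synapomorphy uniting that clade.
Trait 5 (derived state '1') is shared by Taxon 6 and Taxon 8 — a synapomorphy uniting that clade.
Trait 6: derived state '1' in Taxon 4 only — an autapomorphy, so it tells us nothing about relationships among taxa.
Most parsimonious ingroup topology: (Taxon 4,(((Taxon 6,Taxon 8),Taxon 3),Taxon 7)).
Taxon 6 and Taxon 8 form a cherry on this tree, so they are sister taxa.

Taxon 8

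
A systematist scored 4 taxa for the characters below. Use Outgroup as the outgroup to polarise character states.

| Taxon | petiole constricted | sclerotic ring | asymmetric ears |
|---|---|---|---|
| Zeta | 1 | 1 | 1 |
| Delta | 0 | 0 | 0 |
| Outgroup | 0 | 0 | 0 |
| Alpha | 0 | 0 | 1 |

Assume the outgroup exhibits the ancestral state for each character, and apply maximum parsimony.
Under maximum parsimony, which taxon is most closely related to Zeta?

The outgroup has state '0' for every character, so '1' is the derived state throughout.
petiole constricted (derived state '1') is unique to Zeta (autapomorphy; uninformative for grouping).
sclerotic ring: derived state '1' in Zeta only — an autapomorphy, so it tells us nothing about relationships among taxa.
asymmetric ears (derived state '1') is shared by Alpha and Zeta — a synapomorphy uniting that clade.
Most parsimonious ingroup topology: ((Alpha,Zeta),Delta).
Zeta and Alpha form a cherry on this tree, so they are sister taxa.

Alpha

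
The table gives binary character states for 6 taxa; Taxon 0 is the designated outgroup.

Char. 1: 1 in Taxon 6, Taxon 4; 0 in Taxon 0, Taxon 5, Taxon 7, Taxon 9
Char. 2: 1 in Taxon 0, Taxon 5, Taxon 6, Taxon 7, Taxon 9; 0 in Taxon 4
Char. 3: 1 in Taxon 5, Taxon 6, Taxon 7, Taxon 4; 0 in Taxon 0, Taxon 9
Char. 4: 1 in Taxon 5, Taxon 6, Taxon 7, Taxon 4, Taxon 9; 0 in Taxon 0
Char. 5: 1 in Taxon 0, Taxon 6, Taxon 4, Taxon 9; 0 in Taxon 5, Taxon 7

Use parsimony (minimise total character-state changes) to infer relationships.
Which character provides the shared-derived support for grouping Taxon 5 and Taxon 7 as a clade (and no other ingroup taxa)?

Char. 5

Character polarity is set by the outgroup: the derived state is whichever differs from the outgroup's state, so for Char. 2, Char. 5 the derived state is '0', and for the remaining characters it is '1'.
Char. 1 (derived state '1') is shared by Taxon 4 and Taxon 6 — a synapomorphy uniting that clade.
Char. 2: derived state '0' in Taxon 4 only — an autapomorphy, so it tells us nothing about relationships among taxa.
Char. 3: derived state '1' in Taxon 4, Taxon 5, Taxon 6, and Taxon 7 only — synapomorphy for {Taxon 4, Taxon 5, Taxon 6, Taxon 7}.
All ingroup taxa share the derived state '1' for Char. 4; it defines the ingroup but does not resolve relationships within it.
Char. 5 (derived state '0') is shared by Taxon 5 and Taxon 7 — a synapomorphy uniting that clade.
Most parsimonious ingroup topology: (((Taxon 5,Taxon 7),(Taxon 6,Taxon 4)),Taxon 9).
The clade {Taxon 5, Taxon 7} is supported by Char. 5: its derived state '0' occurs in exactly those taxa and in no other taxon (including the outgroup).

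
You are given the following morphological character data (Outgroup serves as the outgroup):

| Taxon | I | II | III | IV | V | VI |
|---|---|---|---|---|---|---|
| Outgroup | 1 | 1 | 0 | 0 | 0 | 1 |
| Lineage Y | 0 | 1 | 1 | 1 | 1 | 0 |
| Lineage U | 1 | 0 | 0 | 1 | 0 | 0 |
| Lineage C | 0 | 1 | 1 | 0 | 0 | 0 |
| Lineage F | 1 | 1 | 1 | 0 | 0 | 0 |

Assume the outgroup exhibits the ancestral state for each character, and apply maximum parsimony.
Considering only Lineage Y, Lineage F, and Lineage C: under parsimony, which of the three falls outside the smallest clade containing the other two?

Lineage F

Character polarity is set by the outgroup: the derived state is whichever differs from the outgroup's state, so for I, II, VI the derived state is '0', and for the remaining characters it is '1'.
I (derived state '0') is shared by Lineage C and Lineage Y — a synapomorphy uniting that clade.
II: derived state '0' in Lineage U only — an autapomorphy, so it tells us nothing about relationships among taxa.
Only Lineage C, Lineage F, and Lineage Y show the derived state '1' for III, supporting them as a clade.
IV groups Lineage U and Lineage Y, which is incompatible with the clades supported by the remaining characters; treating it as convergent (homoplasy) costs fewer steps than any alternative tree.
V (derived state '1') is unique to Lineage Y (autapomorphy; uninformative for grouping).
VI (derived state '0') is shared by all ingroup taxa — unites the whole ingroup.
Most parsimonious ingroup topology: (((Lineage Y,Lineage C),Lineage F),Lineage U).
Lineage Y and Lineage C share a more recent common ancestor with each other than either does with Lineage F, so Lineage F is the least closely related of the three.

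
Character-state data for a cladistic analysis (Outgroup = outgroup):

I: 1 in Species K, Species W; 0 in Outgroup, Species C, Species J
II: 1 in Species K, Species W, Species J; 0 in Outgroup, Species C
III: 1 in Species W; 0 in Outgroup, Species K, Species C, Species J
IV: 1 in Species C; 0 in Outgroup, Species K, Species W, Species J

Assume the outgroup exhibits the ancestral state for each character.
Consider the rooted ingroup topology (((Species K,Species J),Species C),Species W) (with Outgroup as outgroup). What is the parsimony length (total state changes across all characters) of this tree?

Map each character onto (((Species K,Species J),Species C),Species W) (rooted by Outgroup) and count the minimum state changes it requires (Fitch parsimony):
I: 2; II: 2; III: 1; IV: 1.
Total tree length = 6.

6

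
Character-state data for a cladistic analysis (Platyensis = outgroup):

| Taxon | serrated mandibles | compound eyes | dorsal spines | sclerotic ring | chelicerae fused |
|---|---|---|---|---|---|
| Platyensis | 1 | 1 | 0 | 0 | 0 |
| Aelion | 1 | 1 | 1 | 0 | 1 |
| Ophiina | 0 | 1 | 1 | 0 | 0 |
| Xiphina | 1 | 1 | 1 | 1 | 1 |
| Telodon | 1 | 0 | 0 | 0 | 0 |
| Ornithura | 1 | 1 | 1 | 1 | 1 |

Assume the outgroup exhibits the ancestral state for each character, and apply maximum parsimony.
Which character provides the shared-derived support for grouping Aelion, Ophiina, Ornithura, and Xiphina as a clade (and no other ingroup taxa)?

dorsal spines

Character polarity is set by the outgroup: the derived state is whichever differs from the outgroup's state, so for serrated mandibles, compound eyes the derived state is '0', and for the remaining characters it is '1'.
serrated mandibles: derived state '0' in Ophiina only — an autapomorphy, so it tells us nothing about relationships among taxa.
compound eyes: derived state '0' in Telodon only — an autapomorphy, so it tells us nothing about relationships among taxa.
dorsal spines: derived state '1' in Aelion, Ophiina, Ornithura, and Xiphina only — synapomorphy for {Aelion, Ophiina, Ornithura, Xiphina}.
sclerotic ring: derived state '1' in Ornithura and Xiphina only — synapomorphy for {Ornithura, Xiphina}.
chelicerae fused: derived state '1' in Aelion, Ornithura, and Xiphina only — synapomorphy for {Aelion, Ornithura, Xiphina}.
Most parsimonious ingroup topology: (((Aelion,(Xiphina,Ornithura)),Ophiina),Telodon).
The clade {Aelion, Ophiina, Ornithura, Xiphina} is supported by dorsal spines: its derived state '1' occurs in exactly those taxa and in no other taxon (including the outgroup).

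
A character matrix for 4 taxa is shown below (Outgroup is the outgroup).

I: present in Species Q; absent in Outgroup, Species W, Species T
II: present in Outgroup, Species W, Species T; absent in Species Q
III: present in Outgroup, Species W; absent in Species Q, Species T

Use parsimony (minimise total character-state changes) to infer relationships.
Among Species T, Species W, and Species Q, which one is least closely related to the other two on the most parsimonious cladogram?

Character polarity is set by the outgroup: the derived state is whichever differs from the outgroup's state, so for II, III the derived state is 'absent', and for the remaining characters it is 'present'.
I: derived state 'present' in Species Q only — an autapomorphy, so it tells us nothing about relationships among taxa.
II (derived state 'absent') is unique to Species Q (autapomorphy; uninformative for grouping).
III: derived state 'absent' in Species Q and Species T only — synapomorphy for {Species Q, Species T}.
Most parsimonious ingroup topology: ((Species Q,Species T),Species W).
Species Q and Species T share a more recent common ancestor with each other than either does with Species W, so Species W is the least closely related of the three.

Species W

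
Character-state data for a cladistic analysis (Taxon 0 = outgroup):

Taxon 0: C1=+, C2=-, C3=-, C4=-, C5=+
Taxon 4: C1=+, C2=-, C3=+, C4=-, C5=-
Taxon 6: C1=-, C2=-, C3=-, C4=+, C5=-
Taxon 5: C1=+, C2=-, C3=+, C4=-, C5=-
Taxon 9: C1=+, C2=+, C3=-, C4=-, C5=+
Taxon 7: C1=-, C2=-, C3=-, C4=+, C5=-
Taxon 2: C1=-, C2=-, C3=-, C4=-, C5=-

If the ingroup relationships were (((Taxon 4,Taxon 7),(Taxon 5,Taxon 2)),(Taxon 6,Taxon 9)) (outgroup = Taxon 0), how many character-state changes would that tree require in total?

10

Map each character onto (((Taxon 4,Taxon 7),(Taxon 5,Taxon 2)),(Taxon 6,Taxon 9)) (rooted by Taxon 0) and count the minimum state changes it requires (Fitch parsimony):
C1: 3; C2: 1; C3: 2; C4: 2; C5: 2.
Total tree length = 10.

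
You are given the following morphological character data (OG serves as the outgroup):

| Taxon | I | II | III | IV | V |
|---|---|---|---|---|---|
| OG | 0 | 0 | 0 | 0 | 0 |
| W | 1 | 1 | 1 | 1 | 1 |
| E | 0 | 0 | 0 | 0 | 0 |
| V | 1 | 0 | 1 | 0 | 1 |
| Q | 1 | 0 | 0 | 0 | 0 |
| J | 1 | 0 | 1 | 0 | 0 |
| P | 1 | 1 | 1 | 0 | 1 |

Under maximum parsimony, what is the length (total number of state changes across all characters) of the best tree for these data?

The outgroup has state '0' for every character, so '1' is the derived state throughout.
Only J, P, Q, V, and W show the derived state '1' for I, supporting them as a clade.
II (derived state '1') is shared by P and W — a synapomorphy uniting that clade.
III (derived state '1') is shared by J, P, V, and W — a synapomorphy uniting that clade.
IV: derived state '1' in W only — an autapomorphy, so it tells us nothing about relationships among taxa.
Only P, V, and W show the derived state '1' for V, supporting them as a clade.
Most parsimonious ingroup topology: (((((W,P),V),J),Q),E).
Changes per character on this tree: I: 1; II: 1; III: 1; IV: 1; V: 1.
Total = 5.

5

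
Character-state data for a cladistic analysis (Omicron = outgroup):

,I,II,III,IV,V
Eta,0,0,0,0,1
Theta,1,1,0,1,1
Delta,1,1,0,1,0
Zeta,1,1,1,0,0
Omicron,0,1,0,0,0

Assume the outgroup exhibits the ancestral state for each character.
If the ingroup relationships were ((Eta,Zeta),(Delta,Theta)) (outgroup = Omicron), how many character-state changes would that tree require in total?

7

Map each character onto ((Eta,Zeta),(Delta,Theta)) (rooted by Omicron) and count the minimum state changes it requires (Fitch parsimony):
I: 2; II: 1; III: 1; IV: 1; V: 2.
Total tree length = 7.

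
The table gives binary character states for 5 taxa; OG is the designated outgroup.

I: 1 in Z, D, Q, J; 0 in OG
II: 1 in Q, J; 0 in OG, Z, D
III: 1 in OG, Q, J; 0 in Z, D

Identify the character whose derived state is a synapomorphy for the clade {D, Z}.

Character polarity is set by the outgroup: the derived state is whichever differs from the outgroup's state, so for III the derived state is '0', and for the remaining characters it is '1'.
All ingroup taxa share the derived state '1' for I; it defines the ingroup but does not resolve relationships within it.
II: derived state '1' in J and Q only — synapomorphy for {J, Q}.
III (derived state '0') is shared by D and Z — a synapomorphy uniting that clade.
Most parsimonious ingroup topology: ((Z,D),(Q,J)).
The clade {D, Z} is supported by III: its derived state '0' occurs in exactly those taxa and in no other taxon (including the outgroup).

III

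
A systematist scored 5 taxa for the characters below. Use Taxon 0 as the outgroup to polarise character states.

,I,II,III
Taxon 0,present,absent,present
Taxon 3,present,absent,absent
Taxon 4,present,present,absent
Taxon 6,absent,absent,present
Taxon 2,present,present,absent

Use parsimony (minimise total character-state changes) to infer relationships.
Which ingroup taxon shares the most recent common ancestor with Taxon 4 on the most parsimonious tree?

Character polarity is set by the outgroup: the derived state is whichever differs from the outgroup's state, so for I, III the derived state is 'absent', and for the remaining characters it is 'present'.
I (derived state 'absent') is unique to Taxon 6 (autapomorphy; uninformative for grouping).
Only Taxon 2 and Taxon 4 show the derived state 'present' for II, supporting them as a clade.
III: derived state 'absent' in Taxon 2, Taxon 3, and Taxon 4 only — synapomorphy for {Taxon 2, Taxon 3, Taxon 4}.
Most parsimonious ingroup topology: ((Taxon 3,(Taxon 4,Taxon 2)),Taxon 6).
Taxon 4 and Taxon 2 form a cherry on this tree, so they are sister taxa.

Taxon 2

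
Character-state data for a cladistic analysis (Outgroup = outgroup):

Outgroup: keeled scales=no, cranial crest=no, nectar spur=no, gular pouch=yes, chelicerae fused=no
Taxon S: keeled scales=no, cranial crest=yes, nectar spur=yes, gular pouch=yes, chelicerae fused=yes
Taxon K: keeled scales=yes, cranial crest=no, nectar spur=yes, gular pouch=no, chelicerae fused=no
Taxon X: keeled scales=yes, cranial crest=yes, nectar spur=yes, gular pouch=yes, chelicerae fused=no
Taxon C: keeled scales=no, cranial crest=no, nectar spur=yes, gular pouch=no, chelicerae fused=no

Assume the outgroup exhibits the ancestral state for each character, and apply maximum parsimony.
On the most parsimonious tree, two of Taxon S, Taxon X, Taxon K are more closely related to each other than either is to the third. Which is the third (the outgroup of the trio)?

Character polarity is set by the outgroup: the derived state is whichever differs from the outgroup's state, so for gular pouch the derived state is 'no', and for the remaining characters it is 'yes'.
keeled scales (state 'yes') occurs in Taxon K and Taxon X but conflicts with the nesting implied by the other characters — most parsimoniously interpreted as homoplasy.
cranial crest (derived state 'yes') is shared by Taxon S and Taxon X — a synapomorphy uniting that clade.
nectar spur (derived state 'yes') is shared by all ingroup taxa — unites the whole ingroup.
Only Taxon C and Taxon K show the derived state 'no' for gular pouch, supporting them as a clade.
chelicerae fused (derived state 'yes') is unique to Taxon S (autapomorphy; uninformative for grouping).
Most parsimonious ingroup topology: ((Taxon S,Taxon X),(Taxon K,Taxon C)).
Taxon S and Taxon X share a more recent common ancestor with each other than either does with Taxon K, so Taxon K is the least closely related of the three.

Taxon K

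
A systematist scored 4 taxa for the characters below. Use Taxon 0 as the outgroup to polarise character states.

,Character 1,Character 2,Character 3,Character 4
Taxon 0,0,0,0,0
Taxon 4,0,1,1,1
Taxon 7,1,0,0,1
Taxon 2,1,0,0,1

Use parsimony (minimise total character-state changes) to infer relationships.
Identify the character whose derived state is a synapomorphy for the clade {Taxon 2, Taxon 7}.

Character 1

The outgroup has state '0' for every character, so '1' is the derived state throughout.
Character 1: derived state '1' in Taxon 2 and Taxon 7 only — synapomorphy for {Taxon 2, Taxon 7}.
Character 2: derived state '1' in Taxon 4 only — an autapomorphy, so it tells us nothing about relationships among taxa.
Character 3 (derived state '1') is unique to Taxon 4 (autapomorphy; uninformative for grouping).
All ingroup taxa share the derived state '1' for Character 4; it defines the ingroup but does not resolve relationships within it.
Most parsimonious ingroup topology: (Taxon 4,(Taxon 7,Taxon 2)).
The clade {Taxon 2, Taxon 7} is supported by Character 1: its derived state '1' occurs in exactly those taxa and in no other taxon (including the outgroup).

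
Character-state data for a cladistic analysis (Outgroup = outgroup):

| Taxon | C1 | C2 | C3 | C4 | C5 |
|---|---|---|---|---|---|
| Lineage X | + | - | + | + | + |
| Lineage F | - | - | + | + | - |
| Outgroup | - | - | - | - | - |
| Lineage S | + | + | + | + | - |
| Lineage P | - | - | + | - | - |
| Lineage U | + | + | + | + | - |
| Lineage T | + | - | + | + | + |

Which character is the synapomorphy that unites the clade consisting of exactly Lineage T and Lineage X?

C5

The outgroup has state '-' for every character, so '+' is the derived state throughout.
C1 (derived state '+') is shared by Lineage S, Lineage T, Lineage U, and Lineage X — a synapomorphy uniting that clade.
C2: derived state '+' in Lineage S and Lineage U only — synapomorphy for {Lineage S, Lineage U}.
All ingroup taxa share the derived state '+' for C3; it defines the ingroup but does not resolve relationships within it.
C4: derived state '+' in Lineage F, Lineage S, Lineage T, Lineage U, and Lineage X only — synapomorphy for {Lineage F, Lineage S, Lineage T, Lineage U, Lineage X}.
C5: derived state '+' in Lineage T and Lineage X only — synapomorphy for {Lineage T, Lineage X}.
Most parsimonious ingroup topology: ((Lineage F,((Lineage T,Lineage X),(Lineage U,Lineage S))),Lineage P).
The clade {Lineage T, Lineage X} is supported by C5: its derived state '+' occurs in exactly those taxa and in no other taxon (including the outgroup).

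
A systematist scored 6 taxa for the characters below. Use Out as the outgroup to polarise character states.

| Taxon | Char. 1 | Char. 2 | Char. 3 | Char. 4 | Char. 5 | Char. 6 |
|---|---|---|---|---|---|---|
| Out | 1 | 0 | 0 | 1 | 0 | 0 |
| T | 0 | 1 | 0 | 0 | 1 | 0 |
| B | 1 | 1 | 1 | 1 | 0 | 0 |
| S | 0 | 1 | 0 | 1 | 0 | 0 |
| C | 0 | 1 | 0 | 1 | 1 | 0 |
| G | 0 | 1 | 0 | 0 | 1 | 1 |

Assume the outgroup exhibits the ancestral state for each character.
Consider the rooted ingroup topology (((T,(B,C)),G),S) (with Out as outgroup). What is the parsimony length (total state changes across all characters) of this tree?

9

Map each character onto (((T,(B,C)),G),S) (rooted by Out) and count the minimum state changes it requires (Fitch parsimony):
Char. 1: 2; Char. 2: 1; Char. 3: 1; Char. 4: 2; Char. 5: 2; Char. 6: 1.
Total tree length = 9.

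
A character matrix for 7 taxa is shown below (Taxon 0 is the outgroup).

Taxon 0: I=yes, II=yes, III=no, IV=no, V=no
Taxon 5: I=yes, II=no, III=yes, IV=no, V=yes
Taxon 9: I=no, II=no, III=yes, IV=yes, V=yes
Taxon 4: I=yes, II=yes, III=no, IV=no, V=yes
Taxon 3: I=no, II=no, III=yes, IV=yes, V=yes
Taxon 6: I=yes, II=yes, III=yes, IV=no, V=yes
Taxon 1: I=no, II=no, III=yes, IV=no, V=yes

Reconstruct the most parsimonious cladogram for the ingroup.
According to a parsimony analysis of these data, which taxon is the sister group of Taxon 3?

Character polarity is set by the outgroup: the derived state is whichever differs from the outgroup's state, so for I, II the derived state is 'no', and for the remaining characters it is 'yes'.
Only Taxon 1, Taxon 3, and Taxon 9 show the derived state 'no' for I, supporting them as a clade.
II: derived state 'no' in Taxon 1, Taxon 3, Taxon 5, and Taxon 9 only — synapomorphy for {Taxon 1, Taxon 3, Taxon 5, Taxon 9}.
III: derived state 'yes' in Taxon 1, Taxon 3, Taxon 5, Taxon 6, and Taxon 9 only — synapomorphy for {Taxon 1, Taxon 3, Taxon 5, Taxon 6, Taxon 9}.
Only Taxon 3 and Taxon 9 show the derived state 'yes' for IV, supporting them as a clade.
All ingroup taxa share the derived state 'yes' for V; it defines the ingroup but does not resolve relationships within it.
Most parsimonious ingroup topology: (((Taxon 5,((Taxon 9,Taxon 3),Taxon 1)),Taxon 6),Taxon 4).
Taxon 3 and Taxon 9 form a cherry on this tree, so they are sister taxa.

Taxon 9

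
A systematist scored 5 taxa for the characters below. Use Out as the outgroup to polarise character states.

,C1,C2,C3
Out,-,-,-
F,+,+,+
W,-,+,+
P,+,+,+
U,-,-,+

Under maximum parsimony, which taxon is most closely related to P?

F

The outgroup has state '-' for every character, so '+' is the derived state throughout.
C1: derived state '+' in F and P only — synapomorphy for {F, P}.
C2: derived state '+' in F, P, and W only — synapomorphy for {F, P, W}.
All ingroup taxa share the derived state '+' for C3; it defines the ingroup but does not resolve relationships within it.
Most parsimonious ingroup topology: (((F,P),W),U).
P and F form a cherry on this tree, so they are sister taxa.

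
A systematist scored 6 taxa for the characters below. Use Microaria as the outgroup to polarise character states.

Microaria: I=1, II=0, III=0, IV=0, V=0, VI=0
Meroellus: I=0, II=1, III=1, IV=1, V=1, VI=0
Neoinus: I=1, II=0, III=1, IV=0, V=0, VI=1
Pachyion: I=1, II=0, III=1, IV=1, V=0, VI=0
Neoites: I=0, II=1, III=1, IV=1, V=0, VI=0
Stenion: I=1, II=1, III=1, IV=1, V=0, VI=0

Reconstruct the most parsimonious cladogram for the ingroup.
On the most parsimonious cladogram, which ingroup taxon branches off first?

Character polarity is set by the outgroup: the derived state is whichever differs from the outgroup's state, so for I the derived state is '0', and for the remaining characters it is '1'.
I (derived state '0') is shared by Meroellus and Neoites — a synapomorphy uniting that clade.
Only Meroellus, Neoites, and Stenion show the derived state '1' for II, supporting them as a clade.
All ingroup taxa share the derived state '1' for III; it defines the ingroup but does not resolve relationships within it.
IV (derived state '1') is shared by Meroellus, Neoites, Pachyion, and Stenion — a synapomorphy uniting that clade.
V (derived state '1') is unique to Meroellus (autapomorphy; uninformative for grouping).
VI: derived state '1' in Neoinus only — an autapomorphy, so it tells us nothing about relationships among taxa.
Most parsimonious ingroup topology: ((((Meroellus,Neoites),Stenion),Pachyion),Neoinus).
Neoinus is sister to the clade containing all other ingroup taxa, so it is the earliest-diverging (most basal) ingroup lineage.

Neoinus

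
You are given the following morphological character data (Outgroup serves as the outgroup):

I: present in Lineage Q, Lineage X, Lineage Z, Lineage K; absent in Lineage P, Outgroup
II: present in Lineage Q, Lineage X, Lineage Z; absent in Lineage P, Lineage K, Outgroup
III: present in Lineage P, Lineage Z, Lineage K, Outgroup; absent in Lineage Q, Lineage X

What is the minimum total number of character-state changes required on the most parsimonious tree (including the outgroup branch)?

Character polarity is set by the outgroup: the derived state is whichever differs from the outgroup's state, so for III the derived state is 'absent', and for the remaining characters it is 'present'.
Only Lineage K, Lineage Q, Lineage X, and Lineage Z show the derived state 'present' for I, supporting them as a clade.
II (derived state 'present') is shared by Lineage Q, Lineage X, and Lineage Z — a synapomorphy uniting that clade.
III (derived state 'absent') is shared by Lineage Q and Lineage X — a synapomorphy uniting that clade.
Most parsimonious ingroup topology: ((Lineage K,(Lineage Z,(Lineage Q,Lineage X))),Lineage P).
Changes per character on this tree: I: 1; II: 1; III: 1.
Total = 3.

3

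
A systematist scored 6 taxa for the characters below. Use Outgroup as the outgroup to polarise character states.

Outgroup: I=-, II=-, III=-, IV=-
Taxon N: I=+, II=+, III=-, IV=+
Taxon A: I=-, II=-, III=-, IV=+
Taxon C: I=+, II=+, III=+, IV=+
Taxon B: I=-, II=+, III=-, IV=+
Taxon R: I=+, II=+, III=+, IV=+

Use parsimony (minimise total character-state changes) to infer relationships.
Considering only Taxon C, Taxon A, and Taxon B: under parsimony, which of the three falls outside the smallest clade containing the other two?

Taxon A

The outgroup has state '-' for every character, so '+' is the derived state throughout.
Only Taxon C, Taxon N, and Taxon R show the derived state '+' for I, supporting them as a clade.
Only Taxon B, Taxon C, Taxon N, and Taxon R show the derived state '+' for II, supporting them as a clade.
Only Taxon C and Taxon R show the derived state '+' for III, supporting them as a clade.
All ingroup taxa share the derived state '+' for IV; it defines the ingroup but does not resolve relationships within it.
Most parsimonious ingroup topology: (((Taxon N,(Taxon C,Taxon R)),Taxon B),Taxon A).
Taxon C and Taxon B share a more recent common ancestor with each other than either does with Taxon A, so Taxon A is the least closely related of the three.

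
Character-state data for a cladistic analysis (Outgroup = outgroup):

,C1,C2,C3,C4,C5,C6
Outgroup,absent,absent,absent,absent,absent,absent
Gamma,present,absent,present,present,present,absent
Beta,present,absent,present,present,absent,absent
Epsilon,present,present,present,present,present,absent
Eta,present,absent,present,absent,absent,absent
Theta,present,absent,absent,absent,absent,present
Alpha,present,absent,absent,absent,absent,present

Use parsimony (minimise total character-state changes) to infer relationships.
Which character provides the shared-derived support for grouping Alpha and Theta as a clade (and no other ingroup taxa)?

C6

The outgroup has state 'absent' for every character, so 'present' is the derived state throughout.
C1 (derived state 'present') is shared by all ingroup taxa — unites the whole ingroup.
C2: derived state 'present' in Epsilon only — an autapomorphy, so it tells us nothing about relationships among taxa.
C3: derived state 'present' in Beta, Epsilon, Eta, and Gamma only — synapomorphy for {Beta, Epsilon, Eta, Gamma}.
C4 (derived state 'present') is shared by Beta, Epsilon, and Gamma — a synapomorphy uniting that clade.
Only Epsilon and Gamma show the derived state 'present' for C5, supporting them as a clade.
Only Alpha and Theta show the derived state 'present' for C6, supporting them as a clade.
Most parsimonious ingroup topology: ((((Gamma,Epsilon),Beta),Eta),(Theta,Alpha)).
The clade {Alpha, Theta} is supported by C6: its derived state 'present' occurs in exactly those taxa and in no other taxon (including the outgroup).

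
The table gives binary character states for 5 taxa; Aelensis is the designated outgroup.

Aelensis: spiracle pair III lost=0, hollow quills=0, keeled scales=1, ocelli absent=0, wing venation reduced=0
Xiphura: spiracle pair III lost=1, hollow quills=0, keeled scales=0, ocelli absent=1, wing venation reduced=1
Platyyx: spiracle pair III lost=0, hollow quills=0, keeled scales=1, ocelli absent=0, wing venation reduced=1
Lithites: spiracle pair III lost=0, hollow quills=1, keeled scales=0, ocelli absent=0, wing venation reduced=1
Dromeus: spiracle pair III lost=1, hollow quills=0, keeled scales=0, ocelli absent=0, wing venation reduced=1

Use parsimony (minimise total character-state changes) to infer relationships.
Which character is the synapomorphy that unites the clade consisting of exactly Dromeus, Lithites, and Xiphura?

Character polarity is set by the outgroup: the derived state is whichever differs from the outgroup's state, so for keeled scales the derived state is '0', and for the remaining characters it is '1'.
Only Dromeus and Xiphura show the derived state '1' for spiracle pair III lost, supporting them as a clade.
hollow quills (derived state '1') is unique to Lithites (autapomorphy; uninformative for grouping).
keeled scales (derived state '0') is shared by Dromeus, Lithites, and Xiphura — a synapomorphy uniting that clade.
ocelli absent (derived state '1') is unique to Xiphura (autapomorphy; uninformative for grouping).
wing venation reduced (derived state '1') is shared by all ingroup taxa — unites the whole ingroup.
Most parsimonious ingroup topology: (((Xiphura,Dromeus),Lithites),Platyyx).
The clade {Dromeus, Lithites, Xiphura} is supported by keeled scales: its derived state '0' occurs in exactly those taxa and in no other taxon (including the outgroup).

keeled scales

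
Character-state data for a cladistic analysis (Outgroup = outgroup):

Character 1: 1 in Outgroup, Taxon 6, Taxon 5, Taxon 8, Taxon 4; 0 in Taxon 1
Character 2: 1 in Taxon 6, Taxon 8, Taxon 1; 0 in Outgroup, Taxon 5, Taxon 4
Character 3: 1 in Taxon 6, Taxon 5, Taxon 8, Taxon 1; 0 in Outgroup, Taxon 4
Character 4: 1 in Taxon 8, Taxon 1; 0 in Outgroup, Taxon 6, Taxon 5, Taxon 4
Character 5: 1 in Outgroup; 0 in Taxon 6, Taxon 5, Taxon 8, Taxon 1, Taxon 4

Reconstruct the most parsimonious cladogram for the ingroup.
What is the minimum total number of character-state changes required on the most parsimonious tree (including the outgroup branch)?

5

Character polarity is set by the outgroup: the derived state is whichever differs from the outgroup's state, so for Character 1, Character 5 the derived state is '0', and for the remaining characters it is '1'.
Character 1: derived state '0' in Taxon 1 only — an autapomorphy, so it tells us nothing about relationships among taxa.
Character 2: derived state '1' in Taxon 1, Taxon 6, and Taxon 8 only — synapomorphy for {Taxon 1, Taxon 6, Taxon 8}.
Only Taxon 1, Taxon 5, Taxon 6, and Taxon 8 show the derived state '1' for Character 3, supporting them as a clade.
Character 4 (derived state '1') is shared by Taxon 1 and Taxon 8 — a synapomorphy uniting that clade.
All ingroup taxa share the derived state '0' for Character 5; it defines the ingroup but does not resolve relationships within it.
Most parsimonious ingroup topology: (((Taxon 6,(Taxon 8,Taxon 1)),Taxon 5),Taxon 4).
Changes per character on this tree: Character 1: 1; Character 2: 1; Character 3: 1; Character 4: 1; Character 5: 1.
Total = 5.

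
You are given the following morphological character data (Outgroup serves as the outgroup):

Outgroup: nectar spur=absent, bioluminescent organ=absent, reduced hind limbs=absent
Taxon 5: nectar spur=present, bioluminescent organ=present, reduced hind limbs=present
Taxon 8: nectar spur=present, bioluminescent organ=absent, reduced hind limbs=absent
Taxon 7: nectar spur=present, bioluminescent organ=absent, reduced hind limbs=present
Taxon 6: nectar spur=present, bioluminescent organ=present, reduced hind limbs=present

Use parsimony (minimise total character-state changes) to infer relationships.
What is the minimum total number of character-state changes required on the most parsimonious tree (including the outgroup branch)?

The outgroup has state 'absent' for every character, so 'present' is the derived state throughout.
nectar spur (derived state 'present') is shared by all ingroup taxa — unites the whole ingroup.
Only Taxon 5 and Taxon 6 show the derived state 'present' for bioluminescent organ, supporting them as a clade.
reduced hind limbs (derived state 'present') is shared by Taxon 5, Taxon 6, and Taxon 7 — a synapomorphy uniting that clade.
Most parsimonious ingroup topology: (((Taxon 5,Taxon 6),Taxon 7),Taxon 8).
Changes per character on this tree: nectar spur: 1; bioluminescent organ: 1; reduced hind limbs: 1.
Total = 3.

3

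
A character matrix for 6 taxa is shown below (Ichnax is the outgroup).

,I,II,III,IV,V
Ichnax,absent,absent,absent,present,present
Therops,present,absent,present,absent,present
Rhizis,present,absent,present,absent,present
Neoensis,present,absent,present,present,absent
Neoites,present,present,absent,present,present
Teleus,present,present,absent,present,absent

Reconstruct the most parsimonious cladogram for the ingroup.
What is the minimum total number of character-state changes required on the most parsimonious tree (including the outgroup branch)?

Character polarity is set by the outgroup: the derived state is whichever differs from the outgroup's state, so for IV, V the derived state is 'absent', and for the remaining characters it is 'present'.
I (derived state 'present') is shared by all ingroup taxa — unites the whole ingroup.
II (derived state 'present') is shared by Neoites and Teleus — a synapomorphy uniting that clade.
Only Neoensis, Rhizis, and Therops show the derived state 'present' for III, supporting them as a clade.
IV: derived state 'absent' in Rhizis and Therops only — synapomorphy for {Rhizis, Therops}.
V groups Neoensis and Teleus, which is incompatible with the clades supported by the remaining characters; treating it as convergent (homoplasy) costs fewer steps than any alternative tree.
Most parsimonious ingroup topology: (((Therops,Rhizis),Neoensis),(Neoites,Teleus)).
Changes per character on this tree: I: 1; II: 1; III: 1; IV: 1; V: 2.
Total = 6.

6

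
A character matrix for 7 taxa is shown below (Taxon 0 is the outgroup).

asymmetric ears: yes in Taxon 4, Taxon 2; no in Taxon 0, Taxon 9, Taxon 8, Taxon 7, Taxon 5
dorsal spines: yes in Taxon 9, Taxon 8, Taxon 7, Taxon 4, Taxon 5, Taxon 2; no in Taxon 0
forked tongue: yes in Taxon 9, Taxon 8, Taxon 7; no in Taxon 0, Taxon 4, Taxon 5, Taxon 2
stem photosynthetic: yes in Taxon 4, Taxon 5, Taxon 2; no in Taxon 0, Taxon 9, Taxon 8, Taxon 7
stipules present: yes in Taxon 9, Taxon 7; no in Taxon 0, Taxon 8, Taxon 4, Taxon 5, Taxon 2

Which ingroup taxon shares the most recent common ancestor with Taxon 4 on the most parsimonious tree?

Taxon 2

The outgroup has state 'no' for every character, so 'yes' is the derived state throughout.
asymmetric ears: derived state 'yes' in Taxon 2 and Taxon 4 only — synapomorphy for {Taxon 2, Taxon 4}.
dorsal spines (derived state 'yes') is shared by all ingroup taxa — unites the whole ingroup.
forked tongue: derived state 'yes' in Taxon 7, Taxon 8, and Taxon 9 only — synapomorphy for {Taxon 7, Taxon 8, Taxon 9}.
stem photosynthetic: derived state 'yes' in Taxon 2, Taxon 4, and Taxon 5 only — synapomorphy for {Taxon 2, Taxon 4, Taxon 5}.
Only Taxon 7 and Taxon 9 show the derived state 'yes' for stipules present, supporting them as a clade.
Most parsimonious ingroup topology: (((Taxon 9,Taxon 7),Taxon 8),((Taxon 4,Taxon 2),Taxon 5)).
Taxon 4 and Taxon 2 form a cherry on this tree, so they are sister taxa.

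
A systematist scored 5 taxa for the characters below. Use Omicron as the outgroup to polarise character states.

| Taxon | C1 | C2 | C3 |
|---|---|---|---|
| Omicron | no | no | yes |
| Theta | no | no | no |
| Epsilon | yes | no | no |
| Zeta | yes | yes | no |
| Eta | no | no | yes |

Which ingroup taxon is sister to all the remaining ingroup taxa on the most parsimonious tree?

Eta

Character polarity is set by the outgroup: the derived state is whichever differs from the outgroup's state, so for C3 the derived state is 'no', and for the remaining characters it is 'yes'.
Only Epsilon and Zeta show the derived state 'yes' for C1, supporting them as a clade.
C2: derived state 'yes' in Zeta only — an autapomorphy, so it tells us nothing about relationships among taxa.
C3 (derived state 'no') is shared by Epsilon, Theta, and Zeta — a synapomorphy uniting that clade.
Most parsimonious ingroup topology: ((Theta,(Epsilon,Zeta)),Eta).
Eta is sister to the clade containing all other ingroup taxa, so it is the earliest-diverging (most basal) ingroup lineage.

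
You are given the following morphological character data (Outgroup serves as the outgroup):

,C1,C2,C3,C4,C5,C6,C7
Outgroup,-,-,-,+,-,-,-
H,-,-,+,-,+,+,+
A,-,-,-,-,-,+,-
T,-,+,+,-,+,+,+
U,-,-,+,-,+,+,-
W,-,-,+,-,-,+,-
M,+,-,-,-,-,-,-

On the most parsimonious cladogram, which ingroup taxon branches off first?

M

Character polarity is set by the outgroup: the derived state is whichever differs from the outgroup's state, so for C4 the derived state is '-', and for the remaining characters it is '+'.
C1: derived state '+' in M only — an autapomorphy, so it tells us nothing about relationships among taxa.
C2 (derived state '+') is unique to T (autapomorphy; uninformative for grouping).
C3 (derived state '+') is shared by H, T, U, and W — a synapomorphy uniting that clade.
All ingroup taxa share the derived state '-' for C4; it defines the ingroup but does not resolve relationships within it.
C5: derived state '+' in H, T, and U only — synapomorphy for {H, T, U}.
C6 (derived state '+') is shared by A, H, T, U, and W — a synapomorphy uniting that clade.
C7 (derived state '+') is shared by H and T — a synapomorphy uniting that clade.
Most parsimonious ingroup topology: (((((H,T),U),W),A),M).
M is sister to the clade containing all other ingroup taxa, so it is the earliest-diverging (most basal) ingroup lineage.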